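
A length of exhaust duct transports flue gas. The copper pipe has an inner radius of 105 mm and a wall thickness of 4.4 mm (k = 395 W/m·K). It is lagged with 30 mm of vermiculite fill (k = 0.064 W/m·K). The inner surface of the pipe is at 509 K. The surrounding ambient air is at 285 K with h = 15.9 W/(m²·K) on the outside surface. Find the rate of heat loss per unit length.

q′ ≈ 332 W/m

Treating each annulus and film as a series resistance:
R_copper pipe wall = ln(109.4/105)/(2π×395×1) = 1.654×10^-5 K/W
R_vermiculite fill = ln(139.4/109.4)/(2π×0.064×1) = 0.6026 K/W
R_outer film = 1/(h_o·2πr_oL) = 1/(15.9×2π×0.1394×1) = 0.07181 K/W
R_total = 0.6745 K/W
Q = ΔT/R_total = 224/0.6745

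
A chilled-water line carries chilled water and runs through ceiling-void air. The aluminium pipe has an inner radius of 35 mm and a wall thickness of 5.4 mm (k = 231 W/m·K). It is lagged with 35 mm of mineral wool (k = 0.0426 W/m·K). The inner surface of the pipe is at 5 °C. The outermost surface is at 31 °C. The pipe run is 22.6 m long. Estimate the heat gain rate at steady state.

Treating each annulus and film as a series resistance:
R_aluminium pipe wall = ln(40.4/35)/(2π×231×22.6) = 4.374×10^-6 K/W
R_mineral wool = ln(75.4/40.4)/(2π×0.0426×22.6) = 0.1032 K/W
R_total = 0.1032 K/W
Q = ΔT/R_total = 26/0.1032

Q ≈ 252 W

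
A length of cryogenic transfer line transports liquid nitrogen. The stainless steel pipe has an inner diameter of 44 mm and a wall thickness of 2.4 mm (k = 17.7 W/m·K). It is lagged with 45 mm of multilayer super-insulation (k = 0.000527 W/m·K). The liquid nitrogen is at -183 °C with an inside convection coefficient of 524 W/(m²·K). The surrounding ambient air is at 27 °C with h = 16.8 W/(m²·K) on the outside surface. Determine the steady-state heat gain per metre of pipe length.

q′ ≈ 0.665 W/m

Treating each annulus and film as a series resistance:
R_inner film = 1/(h_i·2πr₁L) = 1/(524×2π×0.022×1) = 0.01381 K/W
R_stainless steel pipe wall = ln(24.4/22)/(2π×17.7×1) = 9.31×10^-4 K/W
R_multilayer super-insulation = ln(69.4/24.4)/(2π×0.000527×1) = 315.7 K/W
R_outer film = 1/(h_o·2πr_oL) = 1/(16.8×2π×0.0694×1) = 0.1365 K/W
R_total = 315.8 K/W
Q = ΔT/R_total = 210/315.8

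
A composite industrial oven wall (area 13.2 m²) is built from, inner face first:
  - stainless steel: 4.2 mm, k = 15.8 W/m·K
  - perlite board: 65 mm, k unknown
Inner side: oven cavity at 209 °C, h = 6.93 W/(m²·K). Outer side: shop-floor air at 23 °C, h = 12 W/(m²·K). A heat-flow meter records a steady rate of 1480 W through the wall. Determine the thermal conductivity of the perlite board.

Series thermal resistances:
R_inner film = 1/(h_i·A) = 1/(6.93×13.2) = 0.01093 K/W
R_stainless steel = L/(kA) = 0.0042/(15.8×13.2) = 2.014×10^-5 K/W
R_outer film = 1/(h_o·A) = 1/(12×13.2) = 0.006313 K/W
Sum of known resistances R_other = 0.01727 K/W
Total R = ΔT/Q = 186/1480 = 0.1257 K/W
R_perlite board = R_total − R_other = 0.1084 K/W
k = L/(R·A) = 0.065/(0.1084×13.2)

k ≈ 0.0454 W/(m·K)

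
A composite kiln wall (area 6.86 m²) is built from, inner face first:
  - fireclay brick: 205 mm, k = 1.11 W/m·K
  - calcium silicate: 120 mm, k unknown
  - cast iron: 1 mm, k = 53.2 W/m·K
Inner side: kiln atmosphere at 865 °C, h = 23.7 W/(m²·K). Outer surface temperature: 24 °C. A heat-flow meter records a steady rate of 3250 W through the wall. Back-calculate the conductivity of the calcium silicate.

k ≈ 0.0775 W/(m·K)

Treating each layer as a thermal resistance in series:
R_inner film = 1/(h_i·A) = 1/(23.7×6.86) = 0.006151 K/W
R_fireclay brick = L/(kA) = 0.205/(1.11×6.86) = 0.02692 K/W
R_cast iron = L/(kA) = 0.001/(53.2×6.86) = 2.74×10^-6 K/W
Sum of known resistances R_other = 0.03308 K/W
Total R = ΔT/Q = 841/3250 = 0.2588 K/W
R_calcium silicate = R_total − R_other = 0.2257 K/W
k = L/(R·A) = 0.12/(0.2257×6.86)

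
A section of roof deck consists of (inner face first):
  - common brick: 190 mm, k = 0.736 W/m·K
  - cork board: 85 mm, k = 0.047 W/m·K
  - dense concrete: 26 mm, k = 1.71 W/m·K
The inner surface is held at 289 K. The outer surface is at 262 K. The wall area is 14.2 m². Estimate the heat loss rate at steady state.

Q ≈ 184 W

Series thermal resistances:
R_common brick = L/(kA) = 0.19/(0.736×14.2) = 0.01818 K/W
R_cork board = L/(kA) = 0.085/(0.047×14.2) = 0.1274 K/W
R_dense concrete = L/(kA) = 0.026/(1.71×14.2) = 0.001071 K/W
R_total = 0.1466 K/W
Q = ΔT / R_total = 27 / 0.1466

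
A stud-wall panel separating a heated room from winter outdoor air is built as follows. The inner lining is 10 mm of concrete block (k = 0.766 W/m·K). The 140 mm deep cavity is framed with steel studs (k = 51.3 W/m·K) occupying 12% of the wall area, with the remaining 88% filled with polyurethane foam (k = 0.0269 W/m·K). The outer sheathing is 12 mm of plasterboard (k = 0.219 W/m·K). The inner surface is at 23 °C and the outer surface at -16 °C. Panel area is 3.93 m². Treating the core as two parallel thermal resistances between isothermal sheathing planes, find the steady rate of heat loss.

Q ≈ 1690 W

Sheathing layers in series; stud and cavity paths in parallel between them.
R_inner = 0.01/(0.766×3.93) = 0.003322 K/W
R_stud  = 0.14/(51.3×0.12×3.93) = 0.005787 K/W
R_cav   = 0.14/(0.0269×0.88×3.93) = 1.505 K/W
1/R_core = 1/R_stud + 1/R_cav → R_core = 0.005765 K/W
R_outer = 0.012/(0.219×3.93) = 0.01394 K/W
R_total = 0.02303 K/W
Q = ΔT/R_total = 39/0.02303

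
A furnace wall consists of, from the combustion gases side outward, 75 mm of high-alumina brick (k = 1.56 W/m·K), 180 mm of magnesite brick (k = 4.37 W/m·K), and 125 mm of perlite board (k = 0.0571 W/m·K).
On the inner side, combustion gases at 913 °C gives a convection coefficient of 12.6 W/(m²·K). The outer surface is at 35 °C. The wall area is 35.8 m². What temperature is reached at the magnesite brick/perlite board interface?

T ≈ 850 °C

Series thermal resistances:
R_inner film = 1/(h_i·A) = 1/(12.6×35.8) = 0.002217 K/W
R_high-alumina brick = L/(kA) = 0.075/(1.56×35.8) = 0.001343 K/W
R_magnesite brick = L/(kA) = 0.18/(4.37×35.8) = 0.001151 K/W
R_perlite board = L/(kA) = 0.125/(0.0571×35.8) = 0.06115 K/W
R_total = 0.06586 K/W;  Q = ΔT/R_total = 878/0.06586 = 13330 W
T_interface = T_inner − Q·ΣR(inner→interface) = 913 − 13300×0.00471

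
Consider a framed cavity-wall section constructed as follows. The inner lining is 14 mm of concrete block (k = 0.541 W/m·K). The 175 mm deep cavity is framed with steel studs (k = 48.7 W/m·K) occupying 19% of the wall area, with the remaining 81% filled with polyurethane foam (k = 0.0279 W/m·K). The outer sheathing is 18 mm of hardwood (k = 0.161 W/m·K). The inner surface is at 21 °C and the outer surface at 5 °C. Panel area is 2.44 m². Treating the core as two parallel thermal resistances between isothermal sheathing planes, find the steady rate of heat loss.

Q ≈ 249 W

Sheathing layers in series; stud and cavity paths in parallel between them.
R_inner = 0.014/(0.541×2.44) = 0.01061 K/W
R_stud  = 0.175/(48.7×0.19×2.44) = 0.007751 K/W
R_cav   = 0.175/(0.0279×0.81×2.44) = 3.174 K/W
1/R_core = 1/R_stud + 1/R_cav → R_core = 0.007732 K/W
R_outer = 0.018/(0.161×2.44) = 0.04582 K/W
R_total = 0.06416 K/W
Q = ΔT/R_total = 16/0.06416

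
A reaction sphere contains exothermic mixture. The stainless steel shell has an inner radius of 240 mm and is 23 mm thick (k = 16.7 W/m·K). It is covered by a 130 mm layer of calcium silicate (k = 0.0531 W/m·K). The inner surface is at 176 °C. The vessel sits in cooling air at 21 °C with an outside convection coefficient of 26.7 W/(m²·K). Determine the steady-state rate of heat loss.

Each spherical layer contributes R = (1/r_i − 1/r_o)/(4πk):
R_stainless steel shell = (1/0.24 − 1/0.263)/(4π×16.7) = 0.001736 K/W
R_calcium silicate = (1/0.263 − 1/0.393)/(4π×0.0531) = 1.885 K/W
R_outer film = 1/(h·4πr_o²) = 1/(26.7×4π×0.393²) = 0.0193 K/W
R_total = 1.906 K/W
Q = ΔT/R_total = 155/1.906

Q ≈ 81.3 W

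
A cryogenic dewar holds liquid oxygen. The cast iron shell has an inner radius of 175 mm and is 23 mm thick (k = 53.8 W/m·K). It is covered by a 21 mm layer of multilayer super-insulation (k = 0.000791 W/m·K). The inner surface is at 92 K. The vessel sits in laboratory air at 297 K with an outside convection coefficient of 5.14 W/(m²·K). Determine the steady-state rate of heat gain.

Each spherical layer contributes R = (1/r_i − 1/r_o)/(4πk):
R_cast iron shell = (1/0.175 − 1/0.198)/(4π×53.8) = 9.818×10^-4 K/W
R_multilayer super-insulation = (1/0.198 − 1/0.219)/(4π×0.000791) = 48.72 K/W
R_outer film = 1/(h·4πr_o²) = 1/(5.14×4π×0.219²) = 0.3228 K/W
R_total = 49.05 K/W
Q = ΔT/R_total = 205/49.05

Q ≈ 4.18 W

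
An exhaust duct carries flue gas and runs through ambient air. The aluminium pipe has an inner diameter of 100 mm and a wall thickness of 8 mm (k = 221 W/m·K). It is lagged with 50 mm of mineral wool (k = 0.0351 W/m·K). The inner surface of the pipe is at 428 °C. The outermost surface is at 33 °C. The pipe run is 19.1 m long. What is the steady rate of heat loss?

Q ≈ 2680 W

Cylindrical conduction, so R = ln(r₂/r₁)/(2πkL) per layer, in series:
R_aluminium pipe wall = ln(58/50)/(2π×221×19.1) = 5.596×10^-6 K/W
R_mineral wool = ln(108/58)/(2π×0.0351×19.1) = 0.1476 K/W
R_total = 0.1476 K/W
Q = ΔT/R_total = 395/0.1476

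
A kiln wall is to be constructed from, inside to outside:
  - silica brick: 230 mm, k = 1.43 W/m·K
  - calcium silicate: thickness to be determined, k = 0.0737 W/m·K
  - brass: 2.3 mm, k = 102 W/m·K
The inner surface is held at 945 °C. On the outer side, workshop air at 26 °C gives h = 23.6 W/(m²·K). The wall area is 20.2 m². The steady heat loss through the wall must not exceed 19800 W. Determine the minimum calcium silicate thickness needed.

L ≈ 54.1 mm

Treating each layer as a thermal resistance in series:
R_silica brick = L/(kA) = 0.23/(1.43×20.2) = 0.007962 K/W
R_brass = L/(kA) = 0.0023/(102×20.2) = 1.116×10^-6 K/W
R_outer film = 1/(h_o·A) = 1/(23.6×20.2) = 0.002098 K/W
Sum of the known resistances R_other = 0.01006 K/W
Required total resistance R_tot = ΔT/Q_allow = 919/19800 = 0.04641 K/W
R_calcium silicate = R_tot − R_other = 0.03635 K/W
L = R·k·A = 0.03635×0.0737×20.2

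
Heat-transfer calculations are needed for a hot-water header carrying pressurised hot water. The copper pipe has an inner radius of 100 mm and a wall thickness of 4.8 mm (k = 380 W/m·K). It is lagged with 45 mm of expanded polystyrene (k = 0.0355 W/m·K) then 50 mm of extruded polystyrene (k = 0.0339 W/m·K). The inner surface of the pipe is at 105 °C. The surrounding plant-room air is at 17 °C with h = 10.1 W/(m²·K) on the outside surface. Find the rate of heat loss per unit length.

For a radial system each layer contributes R = ln(r_out/r_in)/(2πkL); films add R = 1/(hA).
R_copper pipe wall = ln(104.8/100)/(2π×380×1) = 1.964×10^-5 K/W
R_expanded polystyrene = ln(149.8/104.8)/(2π×0.0355×1) = 1.602 K/W
R_extruded polystyrene = ln(199.8/149.8)/(2π×0.0339×1) = 1.352 K/W
R_outer film = 1/(h_o·2πr_oL) = 1/(10.1×2π×0.1998×1) = 0.07887 K/W
R_total = 3.033 K/W
Q = ΔT/R_total = 88/3.033

q′ ≈ 29 W/m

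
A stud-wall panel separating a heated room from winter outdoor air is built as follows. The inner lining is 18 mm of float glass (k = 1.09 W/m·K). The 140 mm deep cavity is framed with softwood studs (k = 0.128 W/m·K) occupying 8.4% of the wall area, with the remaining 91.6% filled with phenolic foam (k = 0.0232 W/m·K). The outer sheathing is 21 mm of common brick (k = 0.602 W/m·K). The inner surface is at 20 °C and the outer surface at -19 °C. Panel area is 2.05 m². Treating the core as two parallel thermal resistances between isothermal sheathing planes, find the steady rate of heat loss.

Q ≈ 18.1 W

Sheathing layers in series; stud and cavity paths in parallel between them.
R_inner = 0.018/(1.09×2.05) = 0.008055 K/W
R_stud  = 0.14/(0.128×0.084×2.05) = 6.352 K/W
R_cav   = 0.14/(0.0232×0.916×2.05) = 3.214 K/W
1/R_core = 1/R_stud + 1/R_cav → R_core = 2.134 K/W
R_outer = 0.021/(0.602×2.05) = 0.01702 K/W
R_total = 2.159 K/W
Q = ΔT/R_total = 39/2.159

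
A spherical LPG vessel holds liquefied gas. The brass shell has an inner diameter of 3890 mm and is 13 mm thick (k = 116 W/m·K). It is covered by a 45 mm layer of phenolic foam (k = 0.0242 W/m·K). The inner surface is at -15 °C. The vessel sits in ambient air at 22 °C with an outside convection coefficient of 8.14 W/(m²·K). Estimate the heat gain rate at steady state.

Q ≈ 921 W

Radial (spherical) resistances in series:
R_brass shell = (1/1.945 − 1/1.958)/(4π×116) = 2.342×10^-6 K/W
R_phenolic foam = (1/1.958 − 1/2.003)/(4π×0.0242) = 0.03773 K/W
R_outer film = 1/(h·4πr_o²) = 1/(8.14×4π×2.003²) = 0.002437 K/W
R_total = 0.04017 K/W
Q = ΔT/R_total = 37/0.04017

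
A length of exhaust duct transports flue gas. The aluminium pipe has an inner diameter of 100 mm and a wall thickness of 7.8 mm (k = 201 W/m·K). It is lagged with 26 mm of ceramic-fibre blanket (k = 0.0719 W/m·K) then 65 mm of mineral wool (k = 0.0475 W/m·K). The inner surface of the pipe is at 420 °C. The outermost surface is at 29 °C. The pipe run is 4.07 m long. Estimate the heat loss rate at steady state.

Q ≈ 579 W

Treating each annulus and film as a series resistance:
R_aluminium pipe wall = ln(57.8/50)/(2π×201×4.07) = 2.82×10^-5 K/W
R_ceramic-fibre blanket = ln(83.8/57.8)/(2π×0.0719×4.07) = 0.202 K/W
R_mineral wool = ln(148.8/83.8)/(2π×0.0475×4.07) = 0.4727 K/W
R_total = 0.6747 K/W
Q = ΔT/R_total = 391/0.6747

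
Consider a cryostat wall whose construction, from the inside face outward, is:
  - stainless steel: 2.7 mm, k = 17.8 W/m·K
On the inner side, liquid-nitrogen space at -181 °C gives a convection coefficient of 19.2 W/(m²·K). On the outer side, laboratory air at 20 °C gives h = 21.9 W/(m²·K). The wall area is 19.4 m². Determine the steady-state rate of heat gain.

Treating each layer as a thermal resistance in series:
R_inner film = 1/(h_i·A) = 1/(19.2×19.4) = 0.002685 K/W
R_stainless steel = L/(kA) = 0.0027/(17.8×19.4) = 7.819×10^-6 K/W
R_outer film = 1/(h_o·A) = 1/(21.9×19.4) = 0.002354 K/W
R_total = 0.005046 K/W
Q = ΔT / R_total = 201 / 0.005046

Q ≈ 39800 W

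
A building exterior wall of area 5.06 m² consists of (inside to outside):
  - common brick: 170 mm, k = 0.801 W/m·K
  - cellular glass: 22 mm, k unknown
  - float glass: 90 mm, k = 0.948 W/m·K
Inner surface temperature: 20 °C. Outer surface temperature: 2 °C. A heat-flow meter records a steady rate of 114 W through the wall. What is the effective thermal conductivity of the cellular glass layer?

k ≈ 0.0447 W/(m·K)

Treating each layer as a thermal resistance in series:
R_common brick = L/(kA) = 0.17/(0.801×5.06) = 0.04194 K/W
R_float glass = L/(kA) = 0.09/(0.948×5.06) = 0.01876 K/W
Sum of known resistances R_other = 0.06071 K/W
Total R = ΔT/Q = 18/114 = 0.1579 K/W
R_cellular glass = R_total − R_other = 0.09719 K/W
k = L/(R·A) = 0.022/(0.09719×5.06)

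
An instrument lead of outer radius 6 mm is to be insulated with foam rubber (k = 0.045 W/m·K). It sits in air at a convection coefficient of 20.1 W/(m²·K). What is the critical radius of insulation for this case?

For a cylinder r_cr = k/h = 0.045/20.1
r_cr = 2.24 mm; since the bare radius (6 mm) is above r_cr, any added insulation will reduce heat loss.

r_cr ≈ 2.24 mm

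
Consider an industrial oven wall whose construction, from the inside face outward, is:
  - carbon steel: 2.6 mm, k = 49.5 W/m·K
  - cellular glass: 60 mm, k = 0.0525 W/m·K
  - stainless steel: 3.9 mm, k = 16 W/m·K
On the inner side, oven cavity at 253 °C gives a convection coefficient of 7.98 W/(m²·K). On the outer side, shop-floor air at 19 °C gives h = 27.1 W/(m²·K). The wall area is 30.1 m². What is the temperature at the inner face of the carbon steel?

Treating each layer as a thermal resistance in series:
R_inner film = 1/(h_i·A) = 1/(7.98×30.1) = 0.004163 K/W
R_carbon steel = L/(kA) = 0.0026/(49.5×30.1) = 1.745×10^-6 K/W
R_cellular glass = L/(kA) = 0.06/(0.0525×30.1) = 0.03797 K/W
R_stainless steel = L/(kA) = 0.0039/(16×30.1) = 8.098×10^-6 K/W
R_outer film = 1/(h_o·A) = 1/(27.1×30.1) = 0.001226 K/W
R_total = 0.04337 K/W;  Q = ΔT/R_total = 234/0.04337 = 5396 W
T_interface = T_inner − Q·ΣR(inner→interface) = 253 − 5400×0.004163

T ≈ 231 °C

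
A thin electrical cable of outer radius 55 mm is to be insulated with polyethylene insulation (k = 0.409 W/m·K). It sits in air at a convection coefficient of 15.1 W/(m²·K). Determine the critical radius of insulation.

For a cylinder r_cr = k/h = 0.409/15.1
r_cr = 27.1 mm; since the bare radius (55 mm) is above r_cr, any added insulation will reduce heat loss.

r_cr ≈ 27.1 mm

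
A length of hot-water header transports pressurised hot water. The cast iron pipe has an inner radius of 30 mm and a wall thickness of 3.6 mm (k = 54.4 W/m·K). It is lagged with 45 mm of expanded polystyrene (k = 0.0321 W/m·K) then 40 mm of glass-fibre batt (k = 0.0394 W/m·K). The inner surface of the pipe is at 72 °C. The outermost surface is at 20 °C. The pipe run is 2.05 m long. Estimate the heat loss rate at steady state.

Q ≈ 18.1 W

Cylindrical conduction, so R = ln(r₂/r₁)/(2πkL) per layer, in series:
R_cast iron pipe wall = ln(33.6/30)/(2π×54.4×2.05) = 1.617×10^-4 K/W
R_expanded polystyrene = ln(78.6/33.6)/(2π×0.0321×2.05) = 2.055 K/W
R_glass-fibre batt = ln(118.6/78.6)/(2π×0.0394×2.05) = 0.8106 K/W
R_total = 2.866 K/W
Q = ΔT/R_total = 52/2.866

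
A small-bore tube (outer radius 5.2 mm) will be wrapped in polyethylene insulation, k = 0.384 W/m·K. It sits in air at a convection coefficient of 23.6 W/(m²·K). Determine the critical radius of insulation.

r_cr ≈ 16.3 mm

For a cylinder r_cr = k/h = 0.384/23.6
r_cr = 16.3 mm; since the bare radius (5.2 mm) is below r_cr, adding a thin layer of insulation will *increase* heat loss.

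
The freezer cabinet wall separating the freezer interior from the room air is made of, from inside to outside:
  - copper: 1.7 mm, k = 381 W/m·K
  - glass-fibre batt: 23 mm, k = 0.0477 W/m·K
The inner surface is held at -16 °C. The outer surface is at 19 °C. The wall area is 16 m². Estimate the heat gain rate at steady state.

Q ≈ 1160 W

Series thermal resistances:
R_copper = L/(kA) = 0.0017/(381×16) = 2.789×10^-7 K/W
R_glass-fibre batt = L/(kA) = 0.023/(0.0477×16) = 0.03014 K/W
R_total = 0.03014 K/W
Q = ΔT / R_total = 35 / 0.03014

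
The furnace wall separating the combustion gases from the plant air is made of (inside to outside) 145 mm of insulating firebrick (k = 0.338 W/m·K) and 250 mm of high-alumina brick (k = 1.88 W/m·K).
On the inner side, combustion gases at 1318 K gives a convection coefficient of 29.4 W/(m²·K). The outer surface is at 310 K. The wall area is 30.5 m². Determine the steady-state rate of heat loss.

Thermal resistances in series:
R_inner film = 1/(h_i·A) = 1/(29.4×30.5) = 0.001115 K/W
R_insulating firebrick = L/(kA) = 0.145/(0.338×30.5) = 0.01407 K/W
R_high-alumina brick = L/(kA) = 0.25/(1.88×30.5) = 0.00436 K/W
R_total = 0.01954 K/W
Q = ΔT / R_total = 1008 / 0.01954

Q ≈ 51600 W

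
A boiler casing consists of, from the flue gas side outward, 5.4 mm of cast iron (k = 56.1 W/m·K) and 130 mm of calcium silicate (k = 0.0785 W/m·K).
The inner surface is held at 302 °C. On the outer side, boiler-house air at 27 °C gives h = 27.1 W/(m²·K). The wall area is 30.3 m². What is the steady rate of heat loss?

Treating each layer as a thermal resistance in series:
R_cast iron = L/(kA) = 0.0054/(56.1×30.3) = 3.177×10^-6 K/W
R_calcium silicate = L/(kA) = 0.13/(0.0785×30.3) = 0.05466 K/W
R_outer film = 1/(h_o·A) = 1/(27.1×30.3) = 0.001218 K/W
R_total = 0.05588 K/W
Q = ΔT / R_total = 275 / 0.05588

Q ≈ 4920 W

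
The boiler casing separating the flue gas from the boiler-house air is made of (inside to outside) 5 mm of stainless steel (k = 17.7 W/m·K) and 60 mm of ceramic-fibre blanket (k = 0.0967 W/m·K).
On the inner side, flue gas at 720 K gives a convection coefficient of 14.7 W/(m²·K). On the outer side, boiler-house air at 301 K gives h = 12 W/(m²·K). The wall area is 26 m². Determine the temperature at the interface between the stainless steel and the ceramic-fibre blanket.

T ≈ 683 K

Treating each layer as a thermal resistance in series:
R_inner film = 1/(h_i·A) = 1/(14.7×26) = 0.002616 K/W
R_stainless steel = L/(kA) = 0.005/(17.7×26) = 1.086×10^-5 K/W
R_ceramic-fibre blanket = L/(kA) = 0.06/(0.0967×26) = 0.02386 K/W
R_outer film = 1/(h_o·A) = 1/(12×26) = 0.003205 K/W
R_total = 0.0297 K/W;  Q = ΔT/R_total = 419/0.0297 = 14110 W
T_interface = T_inner − Q·ΣR(inner→interface) = 720 − 14100×0.002627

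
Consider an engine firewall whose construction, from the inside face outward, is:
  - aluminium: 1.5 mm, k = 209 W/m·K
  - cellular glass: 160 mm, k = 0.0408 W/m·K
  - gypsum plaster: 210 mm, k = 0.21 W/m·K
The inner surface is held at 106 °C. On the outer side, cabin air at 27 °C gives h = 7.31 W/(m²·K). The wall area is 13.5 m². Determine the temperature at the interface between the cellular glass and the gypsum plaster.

Thermal resistances in series:
R_aluminium = L/(kA) = 0.0015/(209×13.5) = 5.316×10^-7 K/W
R_cellular glass = L/(kA) = 0.16/(0.0408×13.5) = 0.2905 K/W
R_gypsum plaster = L/(kA) = 0.21/(0.21×13.5) = 0.07407 K/W
R_outer film = 1/(h_o·A) = 1/(7.31×13.5) = 0.01013 K/W
R_total = 0.3747 K/W;  Q = ΔT/R_total = 79/0.3747 = 210.8 W
T_interface = T_inner − Q·ΣR(inner→interface) = 106 − 211×0.2905

T ≈ 44.8 °C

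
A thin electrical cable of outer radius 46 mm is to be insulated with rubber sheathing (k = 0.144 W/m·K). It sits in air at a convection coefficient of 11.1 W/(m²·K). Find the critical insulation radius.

For a cylinder r_cr = k/h = 0.144/11.1
r_cr = 13 mm; since the bare radius (46 mm) is above r_cr, any added insulation will reduce heat loss.

r_cr ≈ 13 mm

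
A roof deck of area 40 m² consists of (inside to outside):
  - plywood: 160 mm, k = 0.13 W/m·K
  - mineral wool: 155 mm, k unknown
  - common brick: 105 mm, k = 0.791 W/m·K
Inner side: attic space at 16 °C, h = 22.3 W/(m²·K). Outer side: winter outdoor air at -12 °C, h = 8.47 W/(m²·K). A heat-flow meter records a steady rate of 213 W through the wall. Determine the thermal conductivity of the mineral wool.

Thermal resistances in series:
R_inner film = 1/(h_i·A) = 1/(22.3×40) = 0.001121 K/W
R_plywood = L/(kA) = 0.16/(0.13×40) = 0.03077 K/W
R_common brick = L/(kA) = 0.105/(0.791×40) = 0.003319 K/W
R_outer film = 1/(h_o·A) = 1/(8.47×40) = 0.002952 K/W
Sum of known resistances R_other = 0.03816 K/W
Total R = ΔT/Q = 28/213 = 0.1315 K/W
R_mineral wool = R_total − R_other = 0.09329 K/W
k = L/(R·A) = 0.155/(0.09329×40)

k ≈ 0.0415 W/(m·K)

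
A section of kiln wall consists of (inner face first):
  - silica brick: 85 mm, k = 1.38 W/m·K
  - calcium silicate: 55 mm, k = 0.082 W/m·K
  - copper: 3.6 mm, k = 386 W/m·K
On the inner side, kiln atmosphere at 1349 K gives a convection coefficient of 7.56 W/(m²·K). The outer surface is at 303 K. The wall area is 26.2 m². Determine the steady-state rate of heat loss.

Q ≈ 31700 W

Model the wall as resistances in series:
R_inner film = 1/(h_i·A) = 1/(7.56×26.2) = 0.005049 K/W
R_silica brick = L/(kA) = 0.085/(1.38×26.2) = 0.002351 K/W
R_calcium silicate = L/(kA) = 0.055/(0.082×26.2) = 0.0256 K/W
R_copper = L/(kA) = 0.0036/(386×26.2) = 3.56×10^-7 K/W
R_total = 0.033 K/W
Q = ΔT / R_total = 1046 / 0.033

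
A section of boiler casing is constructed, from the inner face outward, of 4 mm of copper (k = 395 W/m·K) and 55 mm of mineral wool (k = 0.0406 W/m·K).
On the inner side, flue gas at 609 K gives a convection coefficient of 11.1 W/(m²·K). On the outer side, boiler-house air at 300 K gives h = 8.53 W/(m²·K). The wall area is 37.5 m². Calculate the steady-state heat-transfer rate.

Using the resistance-network approach (series):
R_inner film = 1/(h_i·A) = 1/(11.1×37.5) = 0.002402 K/W
R_copper = L/(kA) = 0.004/(395×37.5) = 2.7×10^-7 K/W
R_mineral wool = L/(kA) = 0.055/(0.0406×37.5) = 0.03612 K/W
R_outer film = 1/(h_o·A) = 1/(8.53×37.5) = 0.003126 K/W
R_total = 0.04165 K/W
Q = ΔT / R_total = 309 / 0.04165

Q ≈ 7420 W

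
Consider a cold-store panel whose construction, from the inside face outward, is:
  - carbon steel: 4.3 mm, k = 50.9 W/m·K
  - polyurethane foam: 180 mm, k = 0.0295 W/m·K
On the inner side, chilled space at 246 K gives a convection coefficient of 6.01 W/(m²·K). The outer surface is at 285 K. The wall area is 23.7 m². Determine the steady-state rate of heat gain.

Using the resistance-network approach (series):
R_inner film = 1/(h_i·A) = 1/(6.01×23.7) = 0.007021 K/W
R_carbon steel = L/(kA) = 0.0043/(50.9×23.7) = 3.565×10^-6 K/W
R_polyurethane foam = L/(kA) = 0.18/(0.0295×23.7) = 0.2575 K/W
R_total = 0.2645 K/W
Q = ΔT / R_total = 39 / 0.2645

Q ≈ 147 W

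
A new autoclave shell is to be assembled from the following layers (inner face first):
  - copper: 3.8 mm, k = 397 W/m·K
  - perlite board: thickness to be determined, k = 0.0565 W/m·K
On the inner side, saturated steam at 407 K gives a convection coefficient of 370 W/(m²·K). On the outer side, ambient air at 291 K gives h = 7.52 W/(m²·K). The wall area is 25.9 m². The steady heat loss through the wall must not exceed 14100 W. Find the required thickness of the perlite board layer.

Model the wall as resistances in series:
R_inner film = 1/(h_i·A) = 1/(370×25.9) = 1.044×10^-4 K/W
R_copper = L/(kA) = 0.0038/(397×25.9) = 3.696×10^-7 K/W
R_outer film = 1/(h_o·A) = 1/(7.52×25.9) = 0.005134 K/W
Sum of the known resistances R_other = 0.005239 K/W
Required total resistance R_tot = ΔT/Q_allow = 116/14100 = 0.008227 K/W
R_perlite board = R_tot − R_other = 0.002988 K/W
L = R·k·A = 0.002988×0.0565×25.9

L ≈ 4.37 mm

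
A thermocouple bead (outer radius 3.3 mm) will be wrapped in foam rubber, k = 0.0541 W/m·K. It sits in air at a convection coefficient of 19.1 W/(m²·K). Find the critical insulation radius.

For a sphere r_cr = 2k/h = 2×0.0541/19.1
r_cr = 5.66 mm; since the bare radius (3.3 mm) is below r_cr, adding a thin layer of insulation will *increase* heat loss.

r_cr ≈ 5.66 mm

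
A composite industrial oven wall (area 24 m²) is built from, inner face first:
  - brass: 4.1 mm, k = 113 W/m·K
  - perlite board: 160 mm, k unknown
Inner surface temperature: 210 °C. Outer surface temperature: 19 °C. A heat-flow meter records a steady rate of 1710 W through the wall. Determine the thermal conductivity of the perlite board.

Treating each layer as a thermal resistance in series:
R_brass = L/(kA) = 0.0041/(113×24) = 1.512×10^-6 K/W
Sum of known resistances R_other = 1.512×10^-6 K/W
Total R = ΔT/Q = 191/1710 = 0.1117 K/W
R_perlite board = R_total − R_other = 0.1117 K/W
k = L/(R·A) = 0.16/(0.1117×24)

k ≈ 0.0597 W/(m·K)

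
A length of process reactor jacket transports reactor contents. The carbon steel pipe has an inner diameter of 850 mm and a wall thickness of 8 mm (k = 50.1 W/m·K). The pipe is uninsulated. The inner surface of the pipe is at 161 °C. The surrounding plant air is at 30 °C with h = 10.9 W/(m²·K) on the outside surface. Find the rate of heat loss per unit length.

q′ ≈ 3880 W/m

For a radial system each layer contributes R = ln(r_out/r_in)/(2πkL); films add R = 1/(hA).
R_carbon steel pipe wall = ln(433/425)/(2π×50.1×1) = 5.924×10^-5 K/W
R_outer film = 1/(h_o·2πr_oL) = 1/(10.9×2π×0.433×1) = 0.03372 K/W
R_total = 0.03378 K/W
Q = ΔT/R_total = 131/0.03378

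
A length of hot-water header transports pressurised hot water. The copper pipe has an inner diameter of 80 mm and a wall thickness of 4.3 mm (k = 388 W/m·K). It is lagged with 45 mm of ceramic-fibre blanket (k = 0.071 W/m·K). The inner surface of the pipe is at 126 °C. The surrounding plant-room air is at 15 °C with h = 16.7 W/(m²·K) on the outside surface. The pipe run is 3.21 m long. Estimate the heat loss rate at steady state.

Treating each annulus and film as a series resistance:
R_copper pipe wall = ln(44.3/40)/(2π×388×3.21) = 1.305×10^-5 K/W
R_ceramic-fibre blanket = ln(89.3/44.3)/(2π×0.071×3.21) = 0.4895 K/W
R_outer film = 1/(h_o·2πr_oL) = 1/(16.7×2π×0.0893×3.21) = 0.03325 K/W
R_total = 0.5228 K/W
Q = ΔT/R_total = 111/0.5228

Q ≈ 212 W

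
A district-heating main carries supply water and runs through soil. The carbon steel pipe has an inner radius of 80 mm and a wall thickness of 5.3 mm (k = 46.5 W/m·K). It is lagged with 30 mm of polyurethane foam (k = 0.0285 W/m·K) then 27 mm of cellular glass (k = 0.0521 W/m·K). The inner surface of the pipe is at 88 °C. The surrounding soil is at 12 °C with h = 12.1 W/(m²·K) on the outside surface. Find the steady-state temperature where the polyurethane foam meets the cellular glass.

Treating each annulus and film as a series resistance:
R_carbon steel pipe wall = ln(85.3/80)/(2π×46.5×1) = 2.196×10^-4 K/W
R_polyurethane foam = ln(115.3/85.3)/(2π×0.0285×1) = 1.683 K/W
R_cellular glass = ln(142.3/115.3)/(2π×0.0521×1) = 0.6427 K/W
R_outer film = 1/(h_o·2πr_oL) = 1/(12.1×2π×0.1423×1) = 0.09243 K/W
R_total = 2.418 K/W
Q = ΔT/R_total = 76/2.418
Q = 31.4 W/m
T_interface = T_inner − Q·ΣR(inner→interface) = 88 − 31.4×1.683

T ≈ 35.1 °C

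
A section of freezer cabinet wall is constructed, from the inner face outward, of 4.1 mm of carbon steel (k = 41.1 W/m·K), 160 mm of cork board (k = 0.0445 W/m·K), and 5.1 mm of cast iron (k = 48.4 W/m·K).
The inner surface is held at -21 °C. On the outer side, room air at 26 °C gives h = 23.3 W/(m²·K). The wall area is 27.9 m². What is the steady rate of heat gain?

Using the resistance-network approach (series):
R_carbon steel = L/(kA) = 0.0041/(41.1×27.9) = 3.576×10^-6 K/W
R_cork board = L/(kA) = 0.16/(0.0445×27.9) = 0.1289 K/W
R_cast iron = L/(kA) = 0.0051/(48.4×27.9) = 3.777×10^-6 K/W
R_outer film = 1/(h_o·A) = 1/(23.3×27.9) = 0.001538 K/W
R_total = 0.1304 K/W
Q = ΔT / R_total = 47 / 0.1304

Q ≈ 360 W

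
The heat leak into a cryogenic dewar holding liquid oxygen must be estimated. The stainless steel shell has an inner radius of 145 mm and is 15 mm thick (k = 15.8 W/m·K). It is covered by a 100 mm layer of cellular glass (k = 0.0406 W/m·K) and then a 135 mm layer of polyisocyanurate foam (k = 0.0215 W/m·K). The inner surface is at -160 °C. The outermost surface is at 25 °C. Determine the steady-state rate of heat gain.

For a spherical shell R = (1/r₁ − 1/r₂)/(4πk); film R = 1/(h·4πr²). In series:
R_stainless steel shell = (1/0.145 − 1/0.16)/(4π×15.8) = 0.003256 K/W
R_cellular glass = (1/0.16 − 1/0.26)/(4π×0.0406) = 4.712 K/W
R_polyisocyanurate foam = (1/0.26 − 1/0.395)/(4π×0.0215) = 4.865 K/W
R_total = 9.58 K/W
Q = ΔT/R_total = 185/9.58

Q ≈ 19.3 W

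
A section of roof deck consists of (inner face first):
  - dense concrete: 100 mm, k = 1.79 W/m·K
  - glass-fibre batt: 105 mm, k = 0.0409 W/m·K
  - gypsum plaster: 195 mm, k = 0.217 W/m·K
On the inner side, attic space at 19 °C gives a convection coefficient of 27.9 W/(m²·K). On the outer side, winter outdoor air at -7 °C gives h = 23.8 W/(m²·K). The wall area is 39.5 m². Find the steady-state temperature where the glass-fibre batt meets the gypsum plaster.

Treating each layer as a thermal resistance in series:
R_inner film = 1/(h_i·A) = 1/(27.9×39.5) = 9.074×10^-4 K/W
R_dense concrete = L/(kA) = 0.1/(1.79×39.5) = 0.001414 K/W
R_glass-fibre batt = L/(kA) = 0.105/(0.0409×39.5) = 0.06499 K/W
R_gypsum plaster = L/(kA) = 0.195/(0.217×39.5) = 0.02275 K/W
R_outer film = 1/(h_o·A) = 1/(23.8×39.5) = 0.001064 K/W
R_total = 0.09113 K/W;  Q = ΔT/R_total = 26/0.09113 = 285.3 W
T_interface = T_inner − Q·ΣR(inner→interface) = 19 − 285×0.06732

T ≈ -0.206 °C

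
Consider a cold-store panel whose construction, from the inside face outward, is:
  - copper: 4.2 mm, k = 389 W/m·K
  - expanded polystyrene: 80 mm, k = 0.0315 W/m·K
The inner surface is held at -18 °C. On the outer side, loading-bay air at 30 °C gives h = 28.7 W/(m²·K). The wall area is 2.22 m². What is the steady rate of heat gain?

Q ≈ 41.4 W

Using the resistance-network approach (series):
R_copper = L/(kA) = 0.0042/(389×2.22) = 4.863×10^-6 K/W
R_expanded polystyrene = L/(kA) = 0.08/(0.0315×2.22) = 1.144 K/W
R_outer film = 1/(h_o·A) = 1/(28.7×2.22) = 0.0157 K/W
R_total = 1.16 K/W
Q = ΔT / R_total = 48 / 1.16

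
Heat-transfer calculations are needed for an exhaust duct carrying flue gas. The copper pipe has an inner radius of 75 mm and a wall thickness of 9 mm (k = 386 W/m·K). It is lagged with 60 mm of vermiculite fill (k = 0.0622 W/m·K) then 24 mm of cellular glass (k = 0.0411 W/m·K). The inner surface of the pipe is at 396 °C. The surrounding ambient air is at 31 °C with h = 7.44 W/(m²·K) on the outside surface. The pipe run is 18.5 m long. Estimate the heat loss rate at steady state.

Radial resistances (cylindrical: R_cond = ln(r_o/r_i)/(2πkL), R_conv = 1/(h·2πrL)):
R_copper pipe wall = ln(84/75)/(2π×386×18.5) = 2.526×10^-6 K/W
R_vermiculite fill = ln(144/84)/(2π×0.0622×18.5) = 0.07455 K/W
R_cellular glass = ln(168/144)/(2π×0.0411×18.5) = 0.03227 K/W
R_outer film = 1/(h_o·2πr_oL) = 1/(7.44×2π×0.168×18.5) = 0.006883 K/W
R_total = 0.1137 K/W
Q = ΔT/R_total = 365/0.1137

Q ≈ 3210 W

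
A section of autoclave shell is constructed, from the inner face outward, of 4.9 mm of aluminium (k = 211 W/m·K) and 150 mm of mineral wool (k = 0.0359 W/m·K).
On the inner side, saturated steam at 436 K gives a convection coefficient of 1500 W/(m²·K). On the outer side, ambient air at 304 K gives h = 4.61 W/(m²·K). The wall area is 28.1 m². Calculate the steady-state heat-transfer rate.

Using the resistance-network approach (series):
R_inner film = 1/(h_i·A) = 1/(1500×28.1) = 2.372×10^-5 K/W
R_aluminium = L/(kA) = 0.0049/(211×28.1) = 8.264×10^-7 K/W
R_mineral wool = L/(kA) = 0.15/(0.0359×28.1) = 0.1487 K/W
R_outer film = 1/(h_o·A) = 1/(4.61×28.1) = 0.00772 K/W
R_total = 0.1564 K/W
Q = ΔT / R_total = 132 / 0.1564

Q ≈ 844 W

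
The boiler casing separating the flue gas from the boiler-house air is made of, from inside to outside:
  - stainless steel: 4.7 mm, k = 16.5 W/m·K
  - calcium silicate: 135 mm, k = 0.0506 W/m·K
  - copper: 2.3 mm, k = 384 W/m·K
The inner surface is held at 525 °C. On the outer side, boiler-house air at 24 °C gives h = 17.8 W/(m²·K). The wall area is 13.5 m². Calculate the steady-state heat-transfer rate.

Q ≈ 2480 W

Model the wall as resistances in series:
R_stainless steel = L/(kA) = 0.0047/(16.5×13.5) = 2.11×10^-5 K/W
R_calcium silicate = L/(kA) = 0.135/(0.0506×13.5) = 0.1976 K/W
R_copper = L/(kA) = 0.0023/(384×13.5) = 4.437×10^-7 K/W
R_outer film = 1/(h_o·A) = 1/(17.8×13.5) = 0.004161 K/W
R_total = 0.2018 K/W
Q = ΔT / R_total = 501 / 0.2018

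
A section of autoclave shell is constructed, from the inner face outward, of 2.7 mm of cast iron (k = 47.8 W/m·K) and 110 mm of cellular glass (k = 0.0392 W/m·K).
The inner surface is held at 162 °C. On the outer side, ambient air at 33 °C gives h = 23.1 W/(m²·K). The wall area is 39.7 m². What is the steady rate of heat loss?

Model the wall as resistances in series:
R_cast iron = L/(kA) = 0.0027/(47.8×39.7) = 1.423×10^-6 K/W
R_cellular glass = L/(kA) = 0.11/(0.0392×39.7) = 0.07068 K/W
R_outer film = 1/(h_o·A) = 1/(23.1×39.7) = 0.00109 K/W
R_total = 0.07178 K/W
Q = ΔT / R_total = 129 / 0.07178

Q ≈ 1800 W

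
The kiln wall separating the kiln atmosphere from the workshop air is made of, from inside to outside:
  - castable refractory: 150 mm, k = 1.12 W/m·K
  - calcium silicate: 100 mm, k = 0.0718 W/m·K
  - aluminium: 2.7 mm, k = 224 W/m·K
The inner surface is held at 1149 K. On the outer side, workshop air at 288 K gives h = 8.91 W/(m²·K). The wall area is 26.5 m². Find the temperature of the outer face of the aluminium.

Model the wall as resistances in series:
R_castable refractory = L/(kA) = 0.15/(1.12×26.5) = 0.005054 K/W
R_calcium silicate = L/(kA) = 0.1/(0.0718×26.5) = 0.05256 K/W
R_aluminium = L/(kA) = 0.0027/(224×26.5) = 4.549×10^-7 K/W
R_outer film = 1/(h_o·A) = 1/(8.91×26.5) = 0.004235 K/W
R_total = 0.06185 K/W;  Q = ΔT/R_total = 861/0.06185 = 13920 W
T_interface = T_inner − Q·ΣR(inner→interface) = 1149 − 13900×0.05761

T ≈ 347 K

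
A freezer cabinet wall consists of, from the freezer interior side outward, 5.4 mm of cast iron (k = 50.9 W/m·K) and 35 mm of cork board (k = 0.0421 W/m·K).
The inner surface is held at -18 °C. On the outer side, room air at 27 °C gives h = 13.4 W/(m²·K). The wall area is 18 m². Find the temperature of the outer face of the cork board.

Using the resistance-network approach (series):
R_cast iron = L/(kA) = 0.0054/(50.9×18) = 5.894×10^-6 K/W
R_cork board = L/(kA) = 0.035/(0.0421×18) = 0.04619 K/W
R_outer film = 1/(h_o·A) = 1/(13.4×18) = 0.004146 K/W
R_total = 0.05034 K/W;  Q = ΔT/R_total = 45/0.05034 = 894 W
T_interface = T_inner + Q·ΣR(inner→interface) = -18 + 894×0.04619

T ≈ 23.3 °C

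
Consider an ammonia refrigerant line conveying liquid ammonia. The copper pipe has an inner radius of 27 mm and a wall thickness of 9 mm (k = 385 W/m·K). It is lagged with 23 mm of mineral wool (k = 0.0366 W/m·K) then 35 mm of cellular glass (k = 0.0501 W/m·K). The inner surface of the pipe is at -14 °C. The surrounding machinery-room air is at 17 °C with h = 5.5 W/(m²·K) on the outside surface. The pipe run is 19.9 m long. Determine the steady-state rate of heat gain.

For a radial system each layer contributes R = ln(r_out/r_in)/(2πkL); films add R = 1/(hA).
R_copper pipe wall = ln(36/27)/(2π×385×19.9) = 5.976×10^-6 K/W
R_mineral wool = ln(59/36)/(2π×0.0366×19.9) = 0.108 K/W
R_cellular glass = ln(94/59)/(2π×0.0501×19.9) = 0.07435 K/W
R_outer film = 1/(h_o·2πr_oL) = 1/(5.5×2π×0.094×19.9) = 0.01547 K/W
R_total = 0.1978 K/W
Q = ΔT/R_total = 31/0.1978

Q ≈ 157 W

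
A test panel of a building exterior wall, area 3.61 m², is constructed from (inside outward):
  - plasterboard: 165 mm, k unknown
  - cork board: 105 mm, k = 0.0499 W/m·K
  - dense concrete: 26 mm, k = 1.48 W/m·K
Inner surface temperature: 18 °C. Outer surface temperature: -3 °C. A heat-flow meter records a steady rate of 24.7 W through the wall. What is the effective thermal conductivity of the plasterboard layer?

Treating each layer as a thermal resistance in series:
R_cork board = L/(kA) = 0.105/(0.0499×3.61) = 0.5829 K/W
R_dense concrete = L/(kA) = 0.026/(1.48×3.61) = 0.004866 K/W
Sum of known resistances R_other = 0.5877 K/W
Total R = ΔT/Q = 21/24.7 = 0.8502 K/W
R_plasterboard = R_total − R_other = 0.2625 K/W
k = L/(R·A) = 0.165/(0.2625×3.61)

k ≈ 0.174 W/(m·K)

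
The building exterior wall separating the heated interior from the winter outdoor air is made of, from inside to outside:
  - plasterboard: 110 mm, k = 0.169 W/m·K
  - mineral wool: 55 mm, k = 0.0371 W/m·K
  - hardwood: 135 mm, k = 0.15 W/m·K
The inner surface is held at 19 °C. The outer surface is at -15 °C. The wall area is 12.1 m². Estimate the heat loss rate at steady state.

Treating each layer as a thermal resistance in series:
R_plasterboard = L/(kA) = 0.11/(0.169×12.1) = 0.05379 K/W
R_mineral wool = L/(kA) = 0.055/(0.0371×12.1) = 0.1225 K/W
R_hardwood = L/(kA) = 0.135/(0.15×12.1) = 0.07438 K/W
R_total = 0.2507 K/W
Q = ΔT / R_total = 34 / 0.2507

Q ≈ 136 W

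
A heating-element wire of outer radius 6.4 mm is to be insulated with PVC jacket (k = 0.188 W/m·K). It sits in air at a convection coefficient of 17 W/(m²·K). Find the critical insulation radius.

r_cr ≈ 11.1 mm

For a cylinder r_cr = k/h = 0.188/17
r_cr = 11.1 mm; since the bare radius (6.4 mm) is below r_cr, adding a thin layer of insulation will *increase* heat loss.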